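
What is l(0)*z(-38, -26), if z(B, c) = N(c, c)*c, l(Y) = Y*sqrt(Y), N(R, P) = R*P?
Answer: 0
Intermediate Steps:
N(R, P) = P*R
l(Y) = Y**(3/2)
z(B, c) = c**3 (z(B, c) = (c*c)*c = c**2*c = c**3)
l(0)*z(-38, -26) = 0**(3/2)*(-26)**3 = 0*(-17576) = 0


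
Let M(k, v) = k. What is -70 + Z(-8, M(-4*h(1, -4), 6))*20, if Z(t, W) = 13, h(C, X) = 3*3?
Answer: 190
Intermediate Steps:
h(C, X) = 9
-70 + Z(-8, M(-4*h(1, -4), 6))*20 = -70 + 13*20 = -70 + 260 = 190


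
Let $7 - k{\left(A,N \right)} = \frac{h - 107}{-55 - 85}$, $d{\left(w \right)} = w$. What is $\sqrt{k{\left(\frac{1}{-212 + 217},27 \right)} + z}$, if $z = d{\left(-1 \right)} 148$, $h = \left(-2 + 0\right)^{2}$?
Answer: $\frac{i \sqrt{694505}}{70} \approx 11.905 i$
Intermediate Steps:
$h = 4$ ($h = \left(-2\right)^{2} = 4$)
$k{\left(A,N \right)} = \frac{877}{140}$ ($k{\left(A,N \right)} = 7 - \frac{4 - 107}{-55 - 85} = 7 - - \frac{103}{-140} = 7 - \left(-103\right) \left(- \frac{1}{140}\right) = 7 - \frac{103}{140} = \frac{877}{140}$)
$z = -148$ ($z = \left(-1\right) 148 = -148$)
$\sqrt{k{\left(\frac{1}{-212 + 217},27 \right)} + z} = \sqrt{\frac{877}{140} - 148} = \sqrt{- \frac{19843}{140}} = \frac{i \sqrt{694505}}{70}$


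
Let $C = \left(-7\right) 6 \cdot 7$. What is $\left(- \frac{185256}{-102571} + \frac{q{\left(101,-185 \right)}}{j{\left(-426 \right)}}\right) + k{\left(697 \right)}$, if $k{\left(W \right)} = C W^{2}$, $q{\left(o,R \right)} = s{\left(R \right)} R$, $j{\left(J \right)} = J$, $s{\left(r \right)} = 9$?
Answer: $- \frac{2080299205640115}{14565082} \approx -1.4283 \cdot 10^{8}$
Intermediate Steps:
$q{\left(o,R \right)} = 9 R$
$C = -294$ ($C = \left(-42\right) 7 = -294$)
$k{\left(W \right)} = - 294 W^{2}$
$\left(- \frac{185256}{-102571} + \frac{q{\left(101,-185 \right)}}{j{\left(-426 \right)}}\right) + k{\left(697 \right)} = \left(- \frac{185256}{-102571} + \frac{9 \left(-185\right)}{-426}\right) - 294 \cdot 697^{2} = \left(\left(-185256\right) \left(- \frac{1}{102571}\right) - - \frac{555}{142}\right) - 142827846 = \left(\frac{185256}{102571} + \frac{555}{142}\right) - 142827846 = \frac{83233257}{14565082} - 142827846 = - \frac{2080299205640115}{14565082}$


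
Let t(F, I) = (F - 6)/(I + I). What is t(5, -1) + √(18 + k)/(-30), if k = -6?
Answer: ½ - √3/15 ≈ 0.38453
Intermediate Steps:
t(F, I) = (-6 + F)/(2*I) (t(F, I) = (-6 + F)/((2*I)) = (-6 + F)*(1/(2*I)) = (-6 + F)/(2*I))
t(5, -1) + √(18 + k)/(-30) = (½)*(-6 + 5)/(-1) + √(18 - 6)/(-30) = (½)*(-1)*(-1) + √12*(-1/30) = ½ + (2*√3)*(-1/30) = ½ - √3/15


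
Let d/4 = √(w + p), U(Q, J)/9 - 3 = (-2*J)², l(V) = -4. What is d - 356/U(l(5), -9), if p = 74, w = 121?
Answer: -356/2943 + 4*√195 ≈ 55.736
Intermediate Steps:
U(Q, J) = 27 + 36*J² (U(Q, J) = 27 + 9*(-2*J)² = 27 + 9*(4*J²) = 27 + 36*J²)
d = 4*√195 (d = 4*√(121 + 74) = 4*√195 ≈ 55.857)
d - 356/U(l(5), -9) = 4*√195 - 356/(27 + 36*(-9)²) = 4*√195 - 356/(27 + 36*81) = 4*√195 - 356/(27 + 2916) = 4*√195 - 356/2943 = -356/2943 + 4*√195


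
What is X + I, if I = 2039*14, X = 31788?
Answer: 60334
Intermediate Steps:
I = 28546
X + I = 31788 + 28546 = 60334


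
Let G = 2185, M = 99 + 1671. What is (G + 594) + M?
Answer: 4549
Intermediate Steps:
M = 1770
(G + 594) + M = (2185 + 594) + 1770 = 2779 + 1770 = 4549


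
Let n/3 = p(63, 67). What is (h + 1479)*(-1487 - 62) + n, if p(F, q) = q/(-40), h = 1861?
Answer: -206946601/40 ≈ -5.1737e+6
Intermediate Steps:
p(F, q) = -q/40 (p(F, q) = q*(-1/40) = -q/40)
n = -201/40 (n = 3*(-1/40*67) = 3*(-67/40) = -201/40 ≈ -5.0250)
(h + 1479)*(-1487 - 62) + n = (1861 + 1479)*(-1487 - 62) - 201/40 = 3340*(-1549) - 201/40 = -5173660 - 201/40 = -206946601/40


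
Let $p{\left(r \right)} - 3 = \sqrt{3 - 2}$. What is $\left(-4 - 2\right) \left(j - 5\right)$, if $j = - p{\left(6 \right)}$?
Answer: $54$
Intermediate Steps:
$p{\left(r \right)} = 4$ ($p{\left(r \right)} = 3 + \sqrt{3 - 2} = 3 + \sqrt{1} = 3 + 1 = 4$)
$j = -4$ ($j = \left(-1\right) 4 = -4$)
$\left(-4 - 2\right) \left(j - 5\right) = \left(-4 - 2\right) \left(-4 - 5\right) = \left(-6\right) \left(-9\right) = 54$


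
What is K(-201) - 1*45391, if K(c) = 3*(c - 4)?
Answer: -46006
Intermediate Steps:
K(c) = -12 + 3*c (K(c) = 3*(-4 + c) = -12 + 3*c)
K(-201) - 1*45391 = (-12 + 3*(-201)) - 1*45391 = (-12 - 603) - 45391 = -615 - 45391 = -46006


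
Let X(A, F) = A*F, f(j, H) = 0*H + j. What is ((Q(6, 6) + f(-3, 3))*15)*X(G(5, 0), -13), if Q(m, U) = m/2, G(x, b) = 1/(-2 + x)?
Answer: 0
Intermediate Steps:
f(j, H) = j (f(j, H) = 0 + j = j)
Q(m, U) = m/2 (Q(m, U) = m*(½) = m/2)
((Q(6, 6) + f(-3, 3))*15)*X(G(5, 0), -13) = (((½)*6 - 3)*15)*(-13/(-2 + 5)) = ((3 - 3)*15)*(-13/3) = (0*15)*((⅓)*(-13)) = 0*(-13/3) = 0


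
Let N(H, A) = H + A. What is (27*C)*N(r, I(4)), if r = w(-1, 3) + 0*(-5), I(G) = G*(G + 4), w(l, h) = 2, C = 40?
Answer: 36720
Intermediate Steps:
I(G) = G*(4 + G)
r = 2 (r = 2 + 0*(-5) = 2 + 0 = 2)
N(H, A) = A + H
(27*C)*N(r, I(4)) = (27*40)*(4*(4 + 4) + 2) = 1080*(4*8 + 2) = 1080*(32 + 2) = 1080*34 = 36720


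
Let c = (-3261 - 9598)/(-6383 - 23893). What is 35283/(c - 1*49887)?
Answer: -1068228108/1510365953 ≈ -0.70726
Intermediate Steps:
c = 12859/30276 (c = -12859/(-30276) = -12859*(-1/30276) = 12859/30276 ≈ 0.42473)
35283/(c - 1*49887) = 35283/(12859/30276 - 1*49887) = 35283/(12859/30276 - 49887) = 35283/(-1510365953/30276) = 35283*(-30276/1510365953) = -1068228108/1510365953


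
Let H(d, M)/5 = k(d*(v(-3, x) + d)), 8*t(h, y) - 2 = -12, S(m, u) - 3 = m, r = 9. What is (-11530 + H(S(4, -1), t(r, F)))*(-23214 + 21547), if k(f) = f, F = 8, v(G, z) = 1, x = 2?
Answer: 18753750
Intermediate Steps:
S(m, u) = 3 + m
t(h, y) = -5/4 (t(h, y) = ¼ + (⅛)*(-12) = ¼ - 3/2 = -5/4)
H(d, M) = 5*d*(1 + d) (H(d, M) = 5*(d*(1 + d)) = 5*d*(1 + d))
(-11530 + H(S(4, -1), t(r, F)))*(-23214 + 21547) = (-11530 + 5*(3 + 4)*(1 + (3 + 4)))*(-23214 + 21547) = (-11530 + 5*7*(1 + 7))*(-1667) = (-11530 + 5*7*8)*(-1667) = (-11530 + 280)*(-1667) = -11250*(-1667) = 18753750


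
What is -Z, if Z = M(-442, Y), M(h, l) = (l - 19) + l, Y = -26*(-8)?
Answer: -397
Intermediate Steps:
Y = 208
M(h, l) = -19 + 2*l (M(h, l) = (-19 + l) + l = -19 + 2*l)
Z = 397 (Z = -19 + 2*208 = -19 + 416 = 397)
-Z = -1*397 = -397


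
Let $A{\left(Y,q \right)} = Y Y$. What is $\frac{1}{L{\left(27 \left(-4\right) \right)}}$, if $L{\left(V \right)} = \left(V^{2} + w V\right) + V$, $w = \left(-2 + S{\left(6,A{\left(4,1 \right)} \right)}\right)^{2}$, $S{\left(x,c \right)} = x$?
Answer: $\frac{1}{9828} \approx 0.00010175$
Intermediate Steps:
$A{\left(Y,q \right)} = Y^{2}$
$w = 16$ ($w = \left(-2 + 6\right)^{2} = 4^{2} = 16$)
$L{\left(V \right)} = V^{2} + 17 V$ ($L{\left(V \right)} = \left(V^{2} + 16 V\right) + V = V^{2} + 17 V$)
$\frac{1}{L{\left(27 \left(-4\right) \right)}} = \frac{1}{27 \left(-4\right) \left(17 + 27 \left(-4\right)\right)} = \frac{1}{\left(-108\right) \left(17 - 108\right)} = \frac{1}{\left(-108\right) \left(-91\right)} = \frac{1}{9828}$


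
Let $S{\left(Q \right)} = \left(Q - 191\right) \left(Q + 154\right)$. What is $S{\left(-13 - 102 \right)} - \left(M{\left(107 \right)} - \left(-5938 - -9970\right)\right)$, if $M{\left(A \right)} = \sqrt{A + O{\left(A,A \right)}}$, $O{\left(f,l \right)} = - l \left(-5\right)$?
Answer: $-7902 - \sqrt{642} \approx -7927.3$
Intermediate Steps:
$O{\left(f,l \right)} = 5 l$
$M{\left(A \right)} = \sqrt{6} \sqrt{A}$ ($M{\left(A \right)} = \sqrt{A + 5 A} = \sqrt{6 A} = \sqrt{6} \sqrt{A}$)
$S{\left(Q \right)} = \left(-191 + Q\right) \left(154 + Q\right)$
$S{\left(-13 - 102 \right)} - \left(M{\left(107 \right)} - \left(-5938 - -9970\right)\right) = \left(-29414 + \left(-13 - 102\right)^{2} - 37 \left(-13 - 102\right)\right) - \left(\sqrt{6} \sqrt{107} - \left(-5938 - -9970\right)\right) = \left(-29414 + \left(-115\right)^{2} - -4255\right) - \left(\sqrt{642} - \left(-5938 + 9970\right)\right) = \left(-29414 + 13225 + 4255\right) - \left(\sqrt{642} - 4032\right) = -11934 - \left(\sqrt{642} - 4032\right) = -11934 - \left(-4032 + \sqrt{642}\right) = -11934 + \left(4032 - \sqrt{642}\right) = -7902 - \sqrt{642}$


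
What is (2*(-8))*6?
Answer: -96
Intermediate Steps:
(2*(-8))*6 = -16*6 = -96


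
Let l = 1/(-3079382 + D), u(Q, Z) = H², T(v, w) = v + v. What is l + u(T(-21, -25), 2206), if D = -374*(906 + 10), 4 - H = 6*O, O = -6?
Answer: 5475145599/3421966 ≈ 1600.0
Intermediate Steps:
H = 40 (H = 4 - 6*(-6) = 4 - 1*(-36) = 4 + 36 = 40)
T(v, w) = 2*v
D = -342584 (D = -374*916 = -342584)
u(Q, Z) = 1600 (u(Q, Z) = 40² = 1600)
l = -1/3421966 (l = 1/(-3079382 - 342584) = 1/(-3421966) = -1/3421966 ≈ -2.9223e-7)
l + u(T(-21, -25), 2206) = -1/3421966 + 1600 = 5475145599/3421966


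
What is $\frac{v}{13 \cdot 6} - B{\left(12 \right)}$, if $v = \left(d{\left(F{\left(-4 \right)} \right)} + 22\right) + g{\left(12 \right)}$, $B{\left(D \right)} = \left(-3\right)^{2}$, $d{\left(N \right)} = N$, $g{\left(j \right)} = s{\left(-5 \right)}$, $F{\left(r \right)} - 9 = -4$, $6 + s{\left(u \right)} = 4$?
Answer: $- \frac{677}{78} \approx -8.6795$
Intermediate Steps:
$s{\left(u \right)} = -2$ ($s{\left(u \right)} = -6 + 4 = -2$)
$F{\left(r \right)} = 5$ ($F{\left(r \right)} = 9 - 4 = 5$)
$g{\left(j \right)} = -2$
$B{\left(D \right)} = 9$
$v = 25$ ($v = \left(5 + 22\right) - 2 = 27 - 2 = 25$)
$\frac{v}{13 \cdot 6} - B{\left(12 \right)} = \frac{25}{13 \cdot 6} - 9 = \frac{25}{78} - 9 = - \frac{677}{78}$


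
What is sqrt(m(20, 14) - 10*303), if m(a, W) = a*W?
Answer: 5*I*sqrt(110) ≈ 52.44*I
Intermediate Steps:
m(a, W) = W*a
sqrt(m(20, 14) - 10*303) = sqrt(14*20 - 10*303) = sqrt(280 - 3030) = sqrt(-2750) = 5*I*sqrt(110)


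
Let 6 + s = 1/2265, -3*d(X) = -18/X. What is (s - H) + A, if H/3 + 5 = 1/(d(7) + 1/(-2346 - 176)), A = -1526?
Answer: -10417903886/6851625 ≈ -1520.5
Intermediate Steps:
d(X) = 6/X (d(X) = -(-6)/X = 6/X)
s = -13589/2265 (s = -6 + 1/2265 = -13589/2265 ≈ -5.9996)
H = -173913/15125 (H = -15 + 3/(6/7 + 1/(-2346 - 176)) = -15 + 3/(6*(⅐) + 1/(-2522)) = -15 + 3/(6/7 - 1/2522) = -15 + 3/(15125/17654) = -15 + 3*(17654/15125) = -15 + 52962/15125 = -173913/15125 ≈ -11.498)
(s - H) + A = (-13589/2265 - 1*(-173913/15125)) - 1526 = (-13589/2265 + 173913/15125) - 1526 = 37675864/6851625 - 1526 = -10417903886/6851625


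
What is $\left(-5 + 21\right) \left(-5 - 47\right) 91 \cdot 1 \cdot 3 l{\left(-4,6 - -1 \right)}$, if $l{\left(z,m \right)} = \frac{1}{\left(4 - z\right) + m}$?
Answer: $- \frac{75712}{5} \approx -15142.0$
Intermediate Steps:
$l{\left(z,m \right)} = \frac{1}{4 + m - z}$
$\left(-5 + 21\right) \left(-5 - 47\right) 91 \cdot 1 \cdot 3 l{\left(-4,6 - -1 \right)} = \left(-5 + 21\right) \left(-5 - 47\right) 91 \frac{1 \cdot 3}{4 + \left(6 - -1\right) - -4} = 16 \left(-52\right) 91 \frac{3}{4 + \left(6 + 1\right) + 4} = \left(-832\right) 91 \frac{3}{4 + 7 + 4} = - 75712 \cdot \frac{3}{15} = - 75712 \cdot 3 \cdot \frac{1}{15} = \left(-75712\right) \frac{1}{5} = - \frac{75712}{5}$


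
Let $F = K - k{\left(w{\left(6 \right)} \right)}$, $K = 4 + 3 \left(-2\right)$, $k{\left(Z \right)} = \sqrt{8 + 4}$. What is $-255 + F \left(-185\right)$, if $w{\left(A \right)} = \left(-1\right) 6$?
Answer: $115 + 370 \sqrt{3} \approx 755.86$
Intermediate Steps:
$w{\left(A \right)} = -6$
$k{\left(Z \right)} = 2 \sqrt{3}$ ($k{\left(Z \right)} = \sqrt{12} = 2 \sqrt{3}$)
$K = -2$ ($K = 4 - 6 = -2$)
$F = -2 - 2 \sqrt{3} \approx -5.4641$
$-255 + F \left(-185\right) = -255 + \left(-2 - 2 \sqrt{3}\right) \left(-185\right) = -255 + \left(370 + 370 \sqrt{3}\right) = 115 + 370 \sqrt{3}$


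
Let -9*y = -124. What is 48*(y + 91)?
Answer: 15088/3 ≈ 5029.3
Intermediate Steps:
y = 124/9 (y = -⅑*(-124) = 124/9 ≈ 13.778)
48*(y + 91) = 48*(124/9 + 91) = 48*(943/9) = 15088/3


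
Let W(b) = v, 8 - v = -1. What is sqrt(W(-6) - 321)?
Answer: 2*I*sqrt(78) ≈ 17.664*I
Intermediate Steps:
v = 9 (v = 8 - 1*(-1) = 8 + 1 = 9)
W(b) = 9
sqrt(W(-6) - 321) = sqrt(9 - 321) = sqrt(-312) = 2*I*sqrt(78)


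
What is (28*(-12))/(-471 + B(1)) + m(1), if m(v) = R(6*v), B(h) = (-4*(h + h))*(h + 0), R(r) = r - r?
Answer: 336/479 ≈ 0.70146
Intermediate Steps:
R(r) = 0
B(h) = -8*h**2 (B(h) = (-8*h)*h = -8*h**2)
m(v) = 0
(28*(-12))/(-471 + B(1)) + m(1) = (28*(-12))/(-471 - 8*1**2) + 0 = -336/(-471 - 8*1) + 0 = -336/(-471 - 8) + 0 = -336/(-479) + 0 = -1/479*(-336) + 0 = 336/479 + 0 = 336/479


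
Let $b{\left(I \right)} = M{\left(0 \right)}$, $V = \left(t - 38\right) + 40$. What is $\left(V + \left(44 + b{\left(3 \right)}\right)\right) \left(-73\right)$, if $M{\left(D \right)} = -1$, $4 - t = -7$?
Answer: $-4088$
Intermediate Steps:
$t = 11$ ($t = 4 - -7 = 4 + 7 = 11$)
$V = 13$ ($V = \left(11 - 38\right) + 40 = -27 + 40 = 13$)
$b{\left(I \right)} = -1$
$\left(V + \left(44 + b{\left(3 \right)}\right)\right) \left(-73\right) = \left(13 + \left(44 - 1\right)\right) \left(-73\right) = \left(13 + 43\right) \left(-73\right) = 56 \left(-73\right) = -4088$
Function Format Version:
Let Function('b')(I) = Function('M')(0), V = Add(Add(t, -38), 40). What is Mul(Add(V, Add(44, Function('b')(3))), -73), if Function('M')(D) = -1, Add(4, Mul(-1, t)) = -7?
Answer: -4088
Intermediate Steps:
t = 11 (t = Add(4, Mul(-1, -7)) = Add(4, 7) = 11)
V = 13 (V = Add(Add(11, -38), 40) = Add(-27, 40) = 13)
Function('b')(I) = -1
Mul(Add(V, Add(44, Function('b')(3))), -73) = Mul(Add(13, Add(44, -1)), -73) = Mul(Add(13, 43), -73) = Mul(56, -73) = -4088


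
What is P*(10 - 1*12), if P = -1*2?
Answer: 4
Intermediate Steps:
P = -2
P*(10 - 1*12) = -2*(10 - 1*12) = -2*(10 - 12) = -2*(-2) = 4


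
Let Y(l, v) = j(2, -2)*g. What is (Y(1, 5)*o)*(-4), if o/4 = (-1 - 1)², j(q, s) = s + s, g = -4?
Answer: -1024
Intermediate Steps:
j(q, s) = 2*s
Y(l, v) = 16 (Y(l, v) = (2*(-2))*(-4) = -4*(-4) = 16)
o = 16 (o = 4*(-1 - 1)² = 4*(-2)² = 4*4 = 16)
(Y(1, 5)*o)*(-4) = (16*16)*(-4) = 256*(-4) = -1024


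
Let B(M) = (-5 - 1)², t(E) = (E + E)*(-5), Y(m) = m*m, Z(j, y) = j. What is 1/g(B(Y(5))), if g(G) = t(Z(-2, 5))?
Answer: 1/20 ≈ 0.050000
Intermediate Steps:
Y(m) = m²
t(E) = -10*E (t(E) = (2*E)*(-5) = -10*E)
B(M) = 36 (B(M) = (-6)² = 36)
g(G) = 20 (g(G) = -10*(-2) = 20)
1/g(B(Y(5))) = 1/20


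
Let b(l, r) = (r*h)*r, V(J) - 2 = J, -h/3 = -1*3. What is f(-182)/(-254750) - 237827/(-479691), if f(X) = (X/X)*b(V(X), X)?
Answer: -41208566953/61100641125 ≈ -0.67444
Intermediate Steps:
h = 9 (h = -(-3)*3 = -3*(-3) = 9)
V(J) = 2 + J
b(l, r) = 9*r**2 (b(l, r) = (r*9)*r = (9*r)*r = 9*r**2)
f(X) = 9*X**2 (f(X) = (X/X)*(9*X**2) = 1*(9*X**2) = 9*X**2)
f(-182)/(-254750) - 237827/(-479691) = (9*(-182)**2)/(-254750) - 237827/(-479691) = (9*33124)*(-1/254750) - 237827*(-1/479691) = 298116*(-1/254750) + 237827/479691 = -149058/127375 + 237827/479691 = -41208566953/61100641125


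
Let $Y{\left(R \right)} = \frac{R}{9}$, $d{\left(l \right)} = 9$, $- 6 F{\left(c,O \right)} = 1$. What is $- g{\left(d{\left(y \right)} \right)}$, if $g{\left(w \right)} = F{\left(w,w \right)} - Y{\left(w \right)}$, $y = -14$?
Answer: $\frac{7}{6} \approx 1.1667$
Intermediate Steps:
$F{\left(c,O \right)} = - \frac{1}{6}$ ($F{\left(c,O \right)} = \left(- \frac{1}{6}\right) 1 = - \frac{1}{6}$)
$Y{\left(R \right)} = \frac{R}{9}$ ($Y{\left(R \right)} = R \frac{1}{9} = \frac{R}{9}$)
$g{\left(w \right)} = - \frac{1}{6} - \frac{w}{9}$
$- g{\left(d{\left(y \right)} \right)} = - (- \frac{1}{6} - 1) = \left(-1\right) \left(- \frac{7}{6}\right) = \frac{7}{6}$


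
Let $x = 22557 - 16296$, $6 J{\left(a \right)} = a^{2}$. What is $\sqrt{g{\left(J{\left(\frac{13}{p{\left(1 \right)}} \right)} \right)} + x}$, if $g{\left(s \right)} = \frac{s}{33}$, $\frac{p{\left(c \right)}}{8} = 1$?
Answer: $\frac{\sqrt{1745470342}}{528} \approx 79.127$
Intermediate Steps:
$p{\left(c \right)} = 8$ ($p{\left(c \right)} = 8 \cdot 1 = 8$)
$J{\left(a \right)} = \frac{a^{2}}{6}$
$x = 6261$
$g{\left(s \right)} = \frac{s}{33}$ ($g{\left(s \right)} = s \frac{1}{33} = \frac{s}{33}$)
$\sqrt{g{\left(J{\left(\frac{13}{p{\left(1 \right)}} \right)} \right)} + x} = \sqrt{\frac{\frac{1}{6} \left(\frac{13}{8}\right)^{2}}{33} + 6261} = \sqrt{\frac{\frac{1}{6} \cdot \frac{169}{64}}{33} + 6261} = \sqrt{\frac{1}{33} \cdot \frac{169}{384} + 6261} = \sqrt{\frac{169}{12672} + 6261} = \sqrt{\frac{79339561}{12672}} = \frac{\sqrt{1745470342}}{528}$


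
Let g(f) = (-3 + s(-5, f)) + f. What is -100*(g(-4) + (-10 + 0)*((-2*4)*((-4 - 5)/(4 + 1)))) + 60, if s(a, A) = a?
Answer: 15660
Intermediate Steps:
g(f) = -8 + f (g(f) = (-3 - 5) + f = -8 + f)
-100*(g(-4) + (-10 + 0)*((-2*4)*((-4 - 5)/(4 + 1)))) + 60 = -100*((-8 - 4) + (-10 + 0)*((-2*4)*((-4 - 5)/(4 + 1)))) + 60 = -100*(-12 - (-80)*(-9/5)) + 60 = -100*(-12 - (-80)*(-9*⅕)) + 60 = -100*(-12 - (-80)*(-9)/5) + 60 = -100*(-12 - 10*72/5) + 60 = -100*(-12 - 144) + 60 = -100*(-156) + 60 = 15600 + 60 = 15660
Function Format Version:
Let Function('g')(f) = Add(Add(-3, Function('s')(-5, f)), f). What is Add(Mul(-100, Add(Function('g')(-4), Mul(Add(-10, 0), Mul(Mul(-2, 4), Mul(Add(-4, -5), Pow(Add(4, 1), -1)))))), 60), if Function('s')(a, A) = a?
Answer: 15660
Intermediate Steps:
Function('g')(f) = Add(-8, f) (Function('g')(f) = Add(Add(-3, -5), f) = Add(-8, f))
Add(Mul(-100, Add(Function('g')(-4), Mul(Add(-10, 0), Mul(Mul(-2, 4), Mul(Add(-4, -5), Pow(Add(4, 1), -1)))))), 60) = Add(Mul(-100, Add(Add(-8, -4), Mul(Add(-10, 0), Mul(Mul(-2, 4), Mul(Add(-4, -5), Pow(Add(4, 1), -1)))))), 60) = Add(Mul(-100, Add(-12, Mul(-10, Mul(-8, Mul(-9, Pow(5, -1)))))), 60) = Add(Mul(-100, Add(-12, Mul(-10, Mul(-8, Mul(-9, Rational(1, 5)))))), 60) = Add(Mul(-100, Add(-12, Mul(-10, Mul(-8, Rational(-9, 5))))), 60) = Add(Mul(-100, Add(-12, Mul(-10, Rational(72, 5)))), 60) = Add(Mul(-100, Add(-12, -144)), 60) = Add(Mul(-100, -156), 60) = Add(15600, 60) = 15660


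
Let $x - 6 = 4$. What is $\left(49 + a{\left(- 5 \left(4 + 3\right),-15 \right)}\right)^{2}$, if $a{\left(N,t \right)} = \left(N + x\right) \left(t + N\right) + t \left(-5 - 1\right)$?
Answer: $1929321$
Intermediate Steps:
$x = 10$ ($x = 6 + 4 = 10$)
$a{\left(N,t \right)} = - 6 t + \left(10 + N\right) \left(N + t\right)$ ($a{\left(N,t \right)} = \left(N + 10\right) \left(t + N\right) + t \left(-5 - 1\right) = \left(10 + N\right) \left(N + t\right) + t \left(-6\right) = \left(10 + N\right) \left(N + t\right) - 6 t = - 6 t + \left(10 + N\right) \left(N + t\right)$)
$\left(49 + a{\left(- 5 \left(4 + 3\right),-15 \right)}\right)^{2} = \left(49 + \left(\left(- 5 \left(4 + 3\right)\right)^{2} + 4 \left(-15\right) + 10 \left(- 5 \left(4 + 3\right)\right) + - 5 \left(4 + 3\right) \left(-15\right)\right)\right)^{2} = \left(49 + \left(\left(\left(-5\right) 7\right)^{2} - 60 + 10 \left(\left(-5\right) 7\right) + \left(-5\right) 7 \left(-15\right)\right)\right)^{2} = \left(49 + \left(\left(-35\right)^{2} - 60 + 10 \left(-35\right) - -525\right)\right)^{2} = \left(49 + \left(1225 - 60 - 350 + 525\right)\right)^{2} = \left(49 + 1340\right)^{2} = 1389^{2} = 1929321$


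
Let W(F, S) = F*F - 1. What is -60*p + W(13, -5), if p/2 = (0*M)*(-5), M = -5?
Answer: 168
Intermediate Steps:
p = 0 (p = 2*((0*(-5))*(-5)) = 2*(0*(-5)) = 2*0 = 0)
W(F, S) = -1 + F² (W(F, S) = F² - 1 = -1 + F²)
-60*p + W(13, -5) = -60*0 + (-1 + 13²) = 0 + (-1 + 169) = 0 + 168 = 168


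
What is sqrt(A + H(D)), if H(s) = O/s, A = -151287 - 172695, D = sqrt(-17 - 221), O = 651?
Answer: sqrt(-374523192 - 3162*I*sqrt(238))/34 ≈ 0.037068 - 569.19*I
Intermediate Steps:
D = I*sqrt(238) (D = sqrt(-238) = I*sqrt(238) ≈ 15.427*I)
A = -323982
H(s) = 651/s
sqrt(A + H(D)) = sqrt(-323982 + 651/((I*sqrt(238)))) = sqrt(-323982 + 651*(-I*sqrt(238)/238)) = sqrt(-323982 - 93*I*sqrt(238)/34)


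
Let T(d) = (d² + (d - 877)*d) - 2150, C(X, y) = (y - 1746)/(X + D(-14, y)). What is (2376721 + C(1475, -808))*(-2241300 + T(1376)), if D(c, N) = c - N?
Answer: 1814939232287250/2269 ≈ 7.9989e+11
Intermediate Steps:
C(X, y) = (-1746 + y)/(-14 + X - y) (C(X, y) = (y - 1746)/(X + (-14 - y)) = (-1746 + y)/(-14 + X - y))
T(d) = -2150 + d² + d*(-877 + d) (T(d) = (d² + (-877 + d)*d) - 2150 = (d² + d*(-877 + d)) - 2150 = -2150 + d² + d*(-877 + d))
(2376721 + C(1475, -808))*(-2241300 + T(1376)) = (2376721 + (1746 - 1*(-808))/(14 - 808 - 1*1475))*(-2241300 + (-2150 - 877*1376 + 2*1376²)) = (2376721 + (1746 + 808)/(14 - 808 - 1475))*(-2241300 + (-2150 - 1206752 + 2*1893376)) = (2376721 + 2554/(-2269))*(-2241300 + (-2150 - 1206752 + 3786752)) = (2376721 - 1/2269*2554)*(-2241300 + 2577850) = (2376721 - 2554/2269)*336550 = (5392777395/2269)*336550 = 1814939232287250/2269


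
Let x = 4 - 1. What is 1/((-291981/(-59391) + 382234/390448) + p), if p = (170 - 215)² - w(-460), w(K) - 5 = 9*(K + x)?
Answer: 3864849528/23725906264721 ≈ 0.00016290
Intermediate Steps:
x = 3
w(K) = 32 + 9*K (w(K) = 5 + 9*(K + 3) = 5 + 9*(3 + K) = 5 + (27 + 9*K) = 32 + 9*K)
p = 6133 (p = (170 - 215)² - (32 + 9*(-460)) = (-45)² - (32 - 4140) = 2025 - 1*(-4108) = 2025 + 4108 = 6133)
1/((-291981/(-59391) + 382234/390448) + p) = 1/((-291981/(-59391) + 382234/390448) + 6133) = 1/((-291981*(-1/59391) + 382234*(1/390448)) + 6133) = 1/((97327/19797 + 191117/195224) + 6133) = 1/(22784109497/3864849528 + 6133) = 1/(23725906264721/3864849528) = 3864849528/23725906264721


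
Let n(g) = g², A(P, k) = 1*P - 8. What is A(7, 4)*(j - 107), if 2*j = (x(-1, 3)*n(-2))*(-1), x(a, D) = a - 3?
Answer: 99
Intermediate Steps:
A(P, k) = -8 + P (A(P, k) = P - 8 = -8 + P)
x(a, D) = -3 + a
j = 8 (j = (((-3 - 1)*(-2)²)*(-1))/2 = (-4*4*(-1))/2 = (-16*(-1))/2 = (½)*16 = 8)
A(7, 4)*(j - 107) = (-8 + 7)*(8 - 107) = -1*(-99) = 99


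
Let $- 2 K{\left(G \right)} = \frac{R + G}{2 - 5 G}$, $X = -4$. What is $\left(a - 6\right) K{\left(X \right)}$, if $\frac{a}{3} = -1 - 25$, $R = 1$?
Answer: $- \frac{63}{11} \approx -5.7273$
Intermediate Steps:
$a = -78$ ($a = 3 \left(-1 - 25\right) = 3 \left(-26\right) = -78$)
$K{\left(G \right)} = - \frac{1 + G}{2 \left(2 - 5 G\right)}$ ($K{\left(G \right)} = - \frac{\left(1 + G\right) \frac{1}{2 - 5 G}}{2} = - \frac{\frac{1}{2 - 5 G} \left(1 + G\right)}{2} = - \frac{1 + G}{2 \left(2 - 5 G\right)}$)
$\left(a - 6\right) K{\left(X \right)} = \left(-78 - 6\right) \frac{1 - 4}{2 \left(-2 + 5 \left(-4\right)\right)} = - 84 \cdot \frac{1}{2} \frac{1}{-2 - 20} \left(-3\right) = - 84 \cdot \frac{1}{2} \frac{1}{-22} \left(-3\right) = - 84 \cdot \frac{1}{2} \left(- \frac{1}{22}\right) \left(-3\right) = \left(-84\right) \frac{3}{44} = - \frac{63}{11}$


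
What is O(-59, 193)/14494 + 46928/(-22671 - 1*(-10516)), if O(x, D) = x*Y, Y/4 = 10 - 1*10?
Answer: -46928/12155 ≈ -3.8608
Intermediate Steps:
Y = 0 (Y = 4*(10 - 1*10) = 4*(10 - 10) = 4*0 = 0)
O(x, D) = 0 (O(x, D) = x*0 = 0)
O(-59, 193)/14494 + 46928/(-22671 - 1*(-10516)) = 0/14494 + 46928/(-22671 - 1*(-10516)) = 0*(1/14494) + 46928/(-22671 + 10516) = 0 + 46928/(-12155) = 0 + 46928*(-1/12155) = 0 - 46928/12155 = -46928/12155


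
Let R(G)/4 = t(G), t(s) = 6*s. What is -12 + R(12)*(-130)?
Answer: -37452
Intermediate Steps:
R(G) = 24*G (R(G) = 4*(6*G) = 24*G)
-12 + R(12)*(-130) = -12 + (24*12)*(-130) = -12 + 288*(-130) = -12 - 37440 = -37452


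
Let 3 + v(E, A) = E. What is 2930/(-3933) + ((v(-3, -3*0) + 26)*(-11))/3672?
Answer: -322895/401166 ≈ -0.80489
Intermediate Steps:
v(E, A) = -3 + E
2930/(-3933) + ((v(-3, -3*0) + 26)*(-11))/3672 = 2930/(-3933) + (((-3 - 3) + 26)*(-11))/3672 = 2930*(-1/3933) + ((-6 + 26)*(-11))*(1/3672) = -2930/3933 + (20*(-11))*(1/3672) = -2930/3933 - 220*1/3672 = -2930/3933 - 55/918 = -322895/401166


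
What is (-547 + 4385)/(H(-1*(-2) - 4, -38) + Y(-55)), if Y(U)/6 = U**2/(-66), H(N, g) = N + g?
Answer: -3838/315 ≈ -12.184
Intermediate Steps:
Y(U) = -U**2/11 (Y(U) = 6*(U**2/(-66)) = 6*(U**2*(-1/66)) = 6*(-U**2/66) = -U**2/11)
(-547 + 4385)/(H(-1*(-2) - 4, -38) + Y(-55)) = (-547 + 4385)/(((-1*(-2) - 4) - 38) - 1/11*(-55)**2) = 3838/(((2 - 4) - 38) - 1/11*3025) = 3838/((-2 - 38) - 275) = 3838/(-40 - 275) = 3838/(-315) = 3838*(-1/315) = -3838/315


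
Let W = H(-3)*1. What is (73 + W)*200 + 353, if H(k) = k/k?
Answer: 15153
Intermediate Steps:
H(k) = 1
W = 1 (W = 1*1 = 1)
(73 + W)*200 + 353 = (73 + 1)*200 + 353 = 74*200 + 353 = 14800 + 353 = 15153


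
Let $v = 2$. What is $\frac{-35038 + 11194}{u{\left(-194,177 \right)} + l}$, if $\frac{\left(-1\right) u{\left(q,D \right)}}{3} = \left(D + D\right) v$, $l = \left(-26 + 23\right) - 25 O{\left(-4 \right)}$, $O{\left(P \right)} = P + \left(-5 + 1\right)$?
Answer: $\frac{23844}{1927} \approx 12.374$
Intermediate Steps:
$O{\left(P \right)} = -4 + P$ ($O{\left(P \right)} = P - 4 = -4 + P$)
$l = 197$ ($l = \left(-26 + 23\right) - 25 \left(-4 - 4\right) = -3 - -200 = -3 + 200 = 197$)
$u{\left(q,D \right)} = - 12 D$ ($u{\left(q,D \right)} = - 3 \left(D + D\right) 2 = - 3 \cdot 2 D 2 = - 3 \cdot 4 D = - 12 D$)
$\frac{-35038 + 11194}{u{\left(-194,177 \right)} + l} = \frac{-35038 + 11194}{\left(-12\right) 177 + 197} = - \frac{23844}{-2124 + 197} = - \frac{23844}{-1927} = \left(-23844\right) \left(- \frac{1}{1927}\right) = \frac{23844}{1927}$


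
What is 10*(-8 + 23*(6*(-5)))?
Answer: -6980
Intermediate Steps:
10*(-8 + 23*(6*(-5))) = 10*(-8 + 23*(-30)) = 10*(-8 - 690) = 10*(-698) = -6980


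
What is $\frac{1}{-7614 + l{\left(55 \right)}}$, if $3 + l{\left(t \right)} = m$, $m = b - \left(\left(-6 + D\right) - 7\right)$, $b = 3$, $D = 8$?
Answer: $- \frac{1}{7609} \approx -0.00013142$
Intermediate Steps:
$m = 8$ ($m = 3 - \left(\left(-6 + 8\right) - 7\right) = 3 - \left(2 - 7\right) = 3 - -5 = 3 + 5 = 8$)
$l{\left(t \right)} = 5$ ($l{\left(t \right)} = -3 + 8 = 5$)
$\frac{1}{-7614 + l{\left(55 \right)}} = \frac{1}{-7614 + 5} = \frac{1}{-7609} = - \frac{1}{7609}$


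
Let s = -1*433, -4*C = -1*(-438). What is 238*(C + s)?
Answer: -129115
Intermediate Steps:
C = -219/2 (C = -(-1)*(-438)/4 = -¼*438 = -219/2 ≈ -109.50)
s = -433
238*(C + s) = 238*(-219/2 - 433) = 238*(-1085/2) = -129115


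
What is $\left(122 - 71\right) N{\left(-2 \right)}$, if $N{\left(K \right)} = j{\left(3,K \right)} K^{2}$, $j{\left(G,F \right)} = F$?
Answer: $-408$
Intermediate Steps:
$N{\left(K \right)} = K^{3}$ ($N{\left(K \right)} = K K^{2} = K^{3}$)
$\left(122 - 71\right) N{\left(-2 \right)} = \left(122 - 71\right) \left(-2\right)^{3} = 51 \left(-8\right) = -408$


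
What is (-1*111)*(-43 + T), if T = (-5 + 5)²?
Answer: 4773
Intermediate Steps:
T = 0 (T = 0² = 0)
(-1*111)*(-43 + T) = (-1*111)*(-43 + 0) = -111*(-43) = 4773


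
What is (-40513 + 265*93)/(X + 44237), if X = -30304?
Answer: -15868/13933 ≈ -1.1389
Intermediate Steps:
(-40513 + 265*93)/(X + 44237) = (-40513 + 265*93)/(-30304 + 44237) = (-40513 + 24645)/13933 = -15868*1/13933 = -15868/13933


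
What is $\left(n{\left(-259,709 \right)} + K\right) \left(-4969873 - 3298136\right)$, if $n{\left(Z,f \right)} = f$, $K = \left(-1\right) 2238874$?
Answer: $18505168363485$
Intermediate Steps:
$K = -2238874$
$\left(n{\left(-259,709 \right)} + K\right) \left(-4969873 - 3298136\right) = \left(709 - 2238874\right) \left(-4969873 - 3298136\right) = \left(-2238165\right) \left(-8268009\right) = 18505168363485$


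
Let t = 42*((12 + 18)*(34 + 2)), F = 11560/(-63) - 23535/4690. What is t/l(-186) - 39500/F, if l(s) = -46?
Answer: -28423463040/36602269 ≈ -776.55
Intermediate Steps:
F = -1591403/8442 (F = 11560*(-1/63) - 23535*1/4690 = -11560/63 - 4707/938 = -1591403/8442 ≈ -188.51)
t = 45360 (t = 42*(30*36) = 42*1080 = 45360)
t/l(-186) - 39500/F = 45360/(-46) - 39500/(-1591403/8442) = 45360*(-1/46) - 39500*(-8442/1591403) = -22680/23 + 333459000/1591403 = -28423463040/36602269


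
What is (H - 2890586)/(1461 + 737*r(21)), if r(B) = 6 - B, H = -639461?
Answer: 3530047/9594 ≈ 367.94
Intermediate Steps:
(H - 2890586)/(1461 + 737*r(21)) = (-639461 - 2890586)/(1461 + 737*(6 - 1*21)) = -3530047/(1461 + 737*(6 - 21)) = -3530047/(1461 + 737*(-15)) = -3530047/(1461 - 11055) = -3530047/(-9594) = -3530047*(-1/9594) = 3530047/9594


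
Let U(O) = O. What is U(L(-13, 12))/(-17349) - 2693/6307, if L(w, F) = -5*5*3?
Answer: -15415944/36473381 ≈ -0.42266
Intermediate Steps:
L(w, F) = -75 (L(w, F) = -25*3 = -75)
U(L(-13, 12))/(-17349) - 2693/6307 = -75/(-17349) - 2693/6307 = -75*(-1/17349) - 2693*1/6307 = 25/5783 - 2693/6307 = -15415944/36473381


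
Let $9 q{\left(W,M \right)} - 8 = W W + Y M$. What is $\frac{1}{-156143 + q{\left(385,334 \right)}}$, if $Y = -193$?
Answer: $- \frac{9}{1321516} \approx -6.8104 \cdot 10^{-6}$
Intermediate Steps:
$q{\left(W,M \right)} = \frac{8}{9} - \frac{193 M}{9} + \frac{W^{2}}{9}$ ($q{\left(W,M \right)} = \frac{8}{9} + \frac{W W - 193 M}{9} = \frac{8}{9} + \frac{W^{2} - 193 M}{9} = \frac{8}{9} - \left(- \frac{W^{2}}{9} + \frac{193 M}{9}\right) = \frac{8}{9} - \frac{193 M}{9} + \frac{W^{2}}{9}$)
$\frac{1}{-156143 + q{\left(385,334 \right)}} = \frac{1}{-156143 + \left(\frac{8}{9} - \frac{64462}{9} + \frac{385^{2}}{9}\right)} = \frac{1}{-156143 + \left(\frac{8}{9} - \frac{64462}{9} + \frac{1}{9} \cdot 148225\right)} = \frac{1}{-156143 + \left(\frac{8}{9} - \frac{64462}{9} + \frac{148225}{9}\right)} = \frac{1}{-156143 + \frac{83771}{9}} = \frac{1}{- \frac{1321516}{9}} = - \frac{9}{1321516}$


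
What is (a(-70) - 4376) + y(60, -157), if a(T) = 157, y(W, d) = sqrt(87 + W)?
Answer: -4219 + 7*sqrt(3) ≈ -4206.9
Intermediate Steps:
(a(-70) - 4376) + y(60, -157) = (157 - 4376) + sqrt(87 + 60) = -4219 + sqrt(147) = -4219 + 7*sqrt(3)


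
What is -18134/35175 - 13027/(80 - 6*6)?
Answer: -459022621/1547700 ≈ -296.58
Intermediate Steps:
-18134/35175 - 13027/(80 - 6*6) = -18134*1/35175 - 13027/(80 - 36) = -18134/35175 - 13027/44 = -459022621/1547700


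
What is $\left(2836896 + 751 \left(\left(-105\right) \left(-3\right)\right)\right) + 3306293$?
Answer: $6379754$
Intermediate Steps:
$\left(2836896 + 751 \left(\left(-105\right) \left(-3\right)\right)\right) + 3306293 = \left(2836896 + 751 \cdot 315\right) + 3306293 = \left(2836896 + 236565\right) + 3306293 = 3073461 + 3306293 = 6379754$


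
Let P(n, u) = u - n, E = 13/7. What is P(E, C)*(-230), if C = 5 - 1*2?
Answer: -1840/7 ≈ -262.86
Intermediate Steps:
E = 13/7 (E = 13*(1/7) = 13/7 ≈ 1.8571)
C = 3 (C = 5 - 2 = 3)
P(E, C)*(-230) = (3 - 1*13/7)*(-230) = (3 - 13/7)*(-230) = (8/7)*(-230) = -1840/7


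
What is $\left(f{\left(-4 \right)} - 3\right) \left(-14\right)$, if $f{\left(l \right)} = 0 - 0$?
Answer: $42$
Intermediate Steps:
$f{\left(l \right)} = 0$ ($f{\left(l \right)} = 0 + 0 = 0$)
$\left(f{\left(-4 \right)} - 3\right) \left(-14\right) = \left(0 - 3\right) \left(-14\right) = \left(-3\right) \left(-14\right) = 42$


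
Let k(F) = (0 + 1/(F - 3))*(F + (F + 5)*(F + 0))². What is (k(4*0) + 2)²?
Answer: 4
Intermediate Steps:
k(F) = (F + F*(5 + F))²/(-3 + F) (k(F) = (0 + 1/(-3 + F))*(F + (5 + F)*F)² = (F + F*(5 + F))²/(-3 + F))
(k(4*0) + 2)² = ((4*0)²*(6 + 4*0)²/(-3 + 4*0) + 2)² = (0²*(6 + 0)²/(-3 + 0) + 2)² = (0*6²/(-3) + 2)² = (0*(-⅓)*36 + 2)² = (0 + 2)² = 2² = 4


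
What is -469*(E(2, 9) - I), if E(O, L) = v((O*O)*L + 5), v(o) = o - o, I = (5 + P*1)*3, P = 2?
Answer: 9849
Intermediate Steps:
I = 21 (I = (5 + 2*1)*3 = (5 + 2)*3 = 7*3 = 21)
v(o) = 0
E(O, L) = 0
-469*(E(2, 9) - I) = -469*(0 - 1*21) = -469*(0 - 21) = -469*(-21) = 9849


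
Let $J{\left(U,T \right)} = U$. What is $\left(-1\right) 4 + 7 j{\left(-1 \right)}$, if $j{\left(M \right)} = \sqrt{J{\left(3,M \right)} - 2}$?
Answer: $3$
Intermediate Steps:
$j{\left(M \right)} = 1$ ($j{\left(M \right)} = \sqrt{3 - 2} = \sqrt{1} = 1$)
$\left(-1\right) 4 + 7 j{\left(-1 \right)} = \left(-1\right) 4 + 7 \cdot 1 = -4 + 7 = 3$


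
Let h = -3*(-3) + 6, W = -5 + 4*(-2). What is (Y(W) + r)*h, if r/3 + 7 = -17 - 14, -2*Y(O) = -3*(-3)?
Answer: -3555/2 ≈ -1777.5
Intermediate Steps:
W = -13 (W = -5 - 8 = -13)
Y(O) = -9/2 (Y(O) = -(-3)*(-3)/2 = -½*9 = -9/2)
h = 15 (h = 9 + 6 = 15)
r = -114 (r = -21 + 3*(-17 - 14) = -21 + 3*(-31) = -21 - 93 = -114)
(Y(W) + r)*h = (-9/2 - 114)*15 = -237/2*15 = -3555/2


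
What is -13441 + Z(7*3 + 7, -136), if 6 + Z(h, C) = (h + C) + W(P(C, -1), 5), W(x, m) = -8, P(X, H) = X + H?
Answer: -13563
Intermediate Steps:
P(X, H) = H + X
Z(h, C) = -14 + C + h (Z(h, C) = -6 + ((h + C) - 8) = -6 + ((C + h) - 8) = -6 + (-8 + C + h) = -14 + C + h)
-13441 + Z(7*3 + 7, -136) = -13441 + (-14 - 136 + (7*3 + 7)) = -13441 + (-14 - 136 + (21 + 7)) = -13441 + (-14 - 136 + 28) = -13441 - 122 = -13563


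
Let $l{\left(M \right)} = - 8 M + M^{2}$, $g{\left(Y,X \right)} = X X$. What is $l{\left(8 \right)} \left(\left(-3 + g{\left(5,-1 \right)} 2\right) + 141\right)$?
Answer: $0$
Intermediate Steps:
$g{\left(Y,X \right)} = X^{2}$
$l{\left(M \right)} = M^{2} - 8 M$
$l{\left(8 \right)} \left(\left(-3 + g{\left(5,-1 \right)} 2\right) + 141\right) = 8 \left(-8 + 8\right) \left(\left(-3 + \left(-1\right)^{2} \cdot 2\right) + 141\right) = 8 \cdot 0 \left(\left(-3 + 1 \cdot 2\right) + 141\right) = 0 \left(\left(-3 + 2\right) + 141\right) = 0 \left(-1 + 141\right) = 0 \cdot 140 = 0$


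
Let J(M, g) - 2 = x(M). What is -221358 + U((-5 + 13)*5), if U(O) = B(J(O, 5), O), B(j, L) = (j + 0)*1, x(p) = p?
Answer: -221316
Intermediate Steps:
J(M, g) = 2 + M
B(j, L) = j (B(j, L) = j*1 = j)
U(O) = 2 + O
-221358 + U((-5 + 13)*5) = -221358 + (2 + (-5 + 13)*5) = -221358 + (2 + 8*5) = -221358 + (2 + 40) = -221358 + 42 = -221316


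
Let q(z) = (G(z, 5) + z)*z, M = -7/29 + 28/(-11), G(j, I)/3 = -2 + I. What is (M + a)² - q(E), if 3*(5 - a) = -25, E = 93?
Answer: -8585874965/915849 ≈ -9374.8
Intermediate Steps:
a = 40/3 (a = 5 - ⅓*(-25) = 5 + 25/3 = 40/3 ≈ 13.333)
G(j, I) = -6 + 3*I (G(j, I) = 3*(-2 + I) = -6 + 3*I)
M = -889/319 (M = -7*1/29 + 28*(-1/11) = -7/29 - 28/11 = -889/319 ≈ -2.7868)
q(z) = z*(9 + z) (q(z) = ((-6 + 3*5) + z)*z = ((-6 + 15) + z)*z = (9 + z)*z = z*(9 + z))
(M + a)² - q(E) = (-889/319 + 40/3)² - 93*(9 + 93) = (10093/957)² - 93*102 = 101868649/915849 - 1*9486 = 101868649/915849 - 9486 = -8585874965/915849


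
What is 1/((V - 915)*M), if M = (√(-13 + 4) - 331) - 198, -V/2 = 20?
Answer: 529/267256750 + 3*I/267256750 ≈ 1.9794e-6 + 1.1225e-8*I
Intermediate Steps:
V = -40 (V = -2*20 = -40)
M = -529 + 3*I (M = (√(-9) - 331) - 198 = (3*I - 331) - 198 = (-331 + 3*I) - 198 = -529 + 3*I ≈ -529.0 + 3.0*I)
1/((V - 915)*M) = 1/((-40 - 915)*(-529 + 3*I)) = ((-529 - 3*I)/279850)/(-955) = -(-529 - 3*I)/267256750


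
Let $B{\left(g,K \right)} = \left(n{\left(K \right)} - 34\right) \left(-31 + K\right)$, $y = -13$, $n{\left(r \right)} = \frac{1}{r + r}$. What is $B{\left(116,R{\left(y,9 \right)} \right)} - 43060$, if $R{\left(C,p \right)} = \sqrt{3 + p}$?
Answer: $- \frac{84011}{2} - \frac{847 \sqrt{3}}{12} \approx -42128.0$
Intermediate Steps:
$n{\left(r \right)} = \frac{1}{2 r}$
$B{\left(g,K \right)} = \left(-34 + \frac{1}{2 K}\right) \left(-31 + K\right)$ ($B{\left(g,K \right)} = \left(\frac{1}{2 K} - 34\right) \left(-31 + K\right) = \left(-34 + \frac{1}{2 K}\right) \left(-31 + K\right)$)
$B{\left(116,R{\left(y,9 \right)} \right)} - 43060 = \frac{-31 + \sqrt{3 + 9} \left(2109 - 68 \sqrt{3 + 9}\right)}{2 \sqrt{3 + 9}} - 43060 = \frac{-31 + \sqrt{12} \left(2109 - 68 \sqrt{12}\right)}{2 \sqrt{12}} - 43060 = \frac{-31 + 2 \sqrt{3} \left(2109 - 68 \cdot 2 \sqrt{3}\right)}{2 \cdot 2 \sqrt{3}} - 43060 = \frac{\frac{\sqrt{3}}{6} \left(-31 + 2 \sqrt{3} \left(2109 - 136 \sqrt{3}\right)\right)}{2} - 43060 = \frac{\sqrt{3} \left(-31 + 2 \sqrt{3} \left(2109 - 136 \sqrt{3}\right)\right)}{12} - 43060 = -43060 + \frac{\sqrt{3} \left(-31 + 2 \sqrt{3} \left(2109 - 136 \sqrt{3}\right)\right)}{12}$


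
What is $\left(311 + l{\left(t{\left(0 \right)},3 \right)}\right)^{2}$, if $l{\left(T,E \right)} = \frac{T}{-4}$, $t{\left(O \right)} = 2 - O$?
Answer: $\frac{385641}{4} \approx 96410.0$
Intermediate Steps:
$l{\left(T,E \right)} = - \frac{T}{4}$
$\left(311 + l{\left(t{\left(0 \right)},3 \right)}\right)^{2} = \left(311 - \frac{2 - 0}{4}\right)^{2} = \left(311 - \frac{2 + 0}{4}\right)^{2} = \left(311 - \frac{1}{2}\right)^{2} = \left(\frac{621}{2}\right)^{2} = \frac{385641}{4}$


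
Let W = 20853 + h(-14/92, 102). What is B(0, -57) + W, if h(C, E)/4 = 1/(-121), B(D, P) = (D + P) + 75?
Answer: 2525387/121 ≈ 20871.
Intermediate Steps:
B(D, P) = 75 + D + P
h(C, E) = -4/121 (h(C, E) = 4/(-121) = 4*(-1/121) = -4/121)
W = 2523209/121 (W = 20853 - 4/121 = 2523209/121 ≈ 20853.)
B(0, -57) + W = (75 + 0 - 57) + 2523209/121 = 18 + 2523209/121 = 2525387/121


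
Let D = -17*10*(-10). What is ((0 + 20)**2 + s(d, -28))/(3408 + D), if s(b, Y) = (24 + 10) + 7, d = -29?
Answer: 441/5108 ≈ 0.086335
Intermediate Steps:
s(b, Y) = 41 (s(b, Y) = 34 + 7 = 41)
D = 1700 (D = -170*(-10) = 1700)
((0 + 20)**2 + s(d, -28))/(3408 + D) = ((0 + 20)**2 + 41)/(3408 + 1700) = (20**2 + 41)/5108 = (400 + 41)*(1/5108) = 441*(1/5108) = 441/5108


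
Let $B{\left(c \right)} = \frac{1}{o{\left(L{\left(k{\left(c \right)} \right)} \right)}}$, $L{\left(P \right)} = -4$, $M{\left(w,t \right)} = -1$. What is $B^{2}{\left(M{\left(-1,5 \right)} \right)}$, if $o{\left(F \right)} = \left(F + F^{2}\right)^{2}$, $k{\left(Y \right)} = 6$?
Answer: $\frac{1}{20736} \approx 4.8225 \cdot 10^{-5}$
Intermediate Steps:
$B{\left(c \right)} = \frac{1}{144}$ ($B{\left(c \right)} = \frac{1}{\left(-4\right)^{2} \left(1 - 4\right)^{2}} = \frac{1}{16 \left(-3\right)^{2}} = \frac{1}{16 \cdot 9} = \frac{1}{144}$)
$B^{2}{\left(M{\left(-1,5 \right)} \right)} = \left(\frac{1}{144}\right)^{2} = \frac{1}{20736}$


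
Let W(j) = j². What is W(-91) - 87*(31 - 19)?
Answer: 7237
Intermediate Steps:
W(-91) - 87*(31 - 19) = (-91)² - 87*(31 - 19) = 8281 - 87*12 = 8281 - 1044 = 7237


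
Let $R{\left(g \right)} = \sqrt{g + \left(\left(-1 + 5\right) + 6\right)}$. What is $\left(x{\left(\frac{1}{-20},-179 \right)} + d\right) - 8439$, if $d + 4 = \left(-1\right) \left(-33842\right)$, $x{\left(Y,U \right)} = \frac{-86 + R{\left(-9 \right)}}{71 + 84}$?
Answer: $\frac{787352}{31} \approx 25398.0$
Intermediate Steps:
$R{\left(g \right)} = \sqrt{10 + g}$ ($R{\left(g \right)} = \sqrt{g + \left(4 + 6\right)} = \sqrt{g + 10} = \sqrt{10 + g}$)
$x{\left(Y,U \right)} = - \frac{17}{31}$ ($x{\left(Y,U \right)} = \frac{-86 + \sqrt{10 - 9}}{71 + 84} = \frac{-86 + \sqrt{1}}{155} = \left(-86 + 1\right) \frac{1}{155} = \left(-85\right) \frac{1}{155} = - \frac{17}{31}$)
$d = 33838$ ($d = -4 - -33842 = -4 + 33842 = 33838$)
$\left(x{\left(\frac{1}{-20},-179 \right)} + d\right) - 8439 = \left(- \frac{17}{31} + 33838\right) - 8439 = \frac{1048961}{31} - 8439 = \frac{787352}{31}$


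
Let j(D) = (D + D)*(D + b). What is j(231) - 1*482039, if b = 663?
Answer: -69011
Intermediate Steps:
j(D) = 2*D*(663 + D) (j(D) = (D + D)*(D + 663) = (2*D)*(663 + D) = 2*D*(663 + D))
j(231) - 1*482039 = 2*231*(663 + 231) - 1*482039 = 2*231*894 - 482039 = 413028 - 482039 = -69011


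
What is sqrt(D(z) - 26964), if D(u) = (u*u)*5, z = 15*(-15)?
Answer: 3*sqrt(25129) ≈ 475.56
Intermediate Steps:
z = -225
D(u) = 5*u**2 (D(u) = u**2*5 = 5*u**2)
sqrt(D(z) - 26964) = sqrt(5*(-225)**2 - 26964) = sqrt(5*50625 - 26964) = sqrt(253125 - 26964) = sqrt(226161) = 3*sqrt(25129)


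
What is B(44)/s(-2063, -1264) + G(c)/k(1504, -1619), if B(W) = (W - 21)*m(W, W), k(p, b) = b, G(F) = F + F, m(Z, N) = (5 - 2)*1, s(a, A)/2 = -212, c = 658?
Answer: -669695/686456 ≈ -0.97558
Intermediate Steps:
s(a, A) = -424 (s(a, A) = 2*(-212) = -424)
m(Z, N) = 3 (m(Z, N) = 3*1 = 3)
G(F) = 2*F
B(W) = -63 + 3*W (B(W) = (W - 21)*3 = (-21 + W)*3 = -63 + 3*W)
B(44)/s(-2063, -1264) + G(c)/k(1504, -1619) = (-63 + 3*44)/(-424) + (2*658)/(-1619) = (-63 + 132)*(-1/424) + 1316*(-1/1619) = 69*(-1/424) - 1316/1619 = -69/424 - 1316/1619 = -669695/686456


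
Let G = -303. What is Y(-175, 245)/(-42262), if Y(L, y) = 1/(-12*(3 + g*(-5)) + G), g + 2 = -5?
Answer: 1/32076858 ≈ 3.1175e-8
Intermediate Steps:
g = -7 (g = -2 - 5 = -7)
Y(L, y) = -1/759 (Y(L, y) = 1/(-12*(3 - 7*(-5)) - 303) = 1/(-12*(3 + 35) - 303) = 1/(-12*38 - 303) = 1/(-456 - 303) = 1/(-759) = -1/759)
Y(-175, 245)/(-42262) = -1/759/(-42262) = -1/759*(-1/42262) = 1/32076858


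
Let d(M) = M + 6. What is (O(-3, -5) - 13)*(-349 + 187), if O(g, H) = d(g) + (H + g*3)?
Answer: 3888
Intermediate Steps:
d(M) = 6 + M
O(g, H) = 6 + H + 4*g (O(g, H) = (6 + g) + (H + g*3) = (6 + g) + (H + 3*g) = 6 + H + 4*g)
(O(-3, -5) - 13)*(-349 + 187) = ((6 - 5 + 4*(-3)) - 13)*(-349 + 187) = ((6 - 5 - 12) - 13)*(-162) = (-11 - 13)*(-162) = -24*(-162) = 3888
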